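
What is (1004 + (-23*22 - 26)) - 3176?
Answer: -2704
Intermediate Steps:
(1004 + (-23*22 - 26)) - 3176 = (1004 + (-506 - 26)) - 3176 = (1004 - 532) - 3176 = 472 - 3176 = -2704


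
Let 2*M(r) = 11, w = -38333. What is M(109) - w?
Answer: 76677/2 ≈ 38339.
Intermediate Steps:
M(r) = 11/2 (M(r) = (½)*11 = 11/2)
M(109) - w = 11/2 - 1*(-38333) = 11/2 + 38333 = 76677/2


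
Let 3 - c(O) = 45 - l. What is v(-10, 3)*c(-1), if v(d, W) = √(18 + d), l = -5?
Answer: -94*√2 ≈ -132.94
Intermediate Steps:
c(O) = -47 (c(O) = 3 - (45 - 1*(-5)) = 3 - (45 + 5) = 3 - 1*50 = 3 - 50 = -47)
v(-10, 3)*c(-1) = √(18 - 10)*(-47) = √8*(-47) = (2*√2)*(-47) = -94*√2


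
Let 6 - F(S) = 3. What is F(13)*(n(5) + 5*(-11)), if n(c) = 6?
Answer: -147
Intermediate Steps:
F(S) = 3 (F(S) = 6 - 1*3 = 6 - 3 = 3)
F(13)*(n(5) + 5*(-11)) = 3*(6 + 5*(-11)) = 3*(6 - 55) = 3*(-49) = -147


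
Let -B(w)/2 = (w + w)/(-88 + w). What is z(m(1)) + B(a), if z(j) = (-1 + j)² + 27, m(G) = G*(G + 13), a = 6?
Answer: 8048/41 ≈ 196.29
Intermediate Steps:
m(G) = G*(13 + G)
B(w) = -4*w/(-88 + w) (B(w) = -2*(w + w)/(-88 + w) = -2*2*w/(-88 + w) = -4*w/(-88 + w))
z(j) = 27 + (-1 + j)²
z(m(1)) + B(a) = (27 + (-1 + 1*(13 + 1))²) - 4*6/(-88 + 6) = (27 + (-1 + 1*14)²) - 4*6/(-82) = (27 + (-1 + 14)²) - 4*6*(-1/82) = (27 + 13²) + 12/41 = (27 + 169) + 12/41 = 196 + 12/41 = 8048/41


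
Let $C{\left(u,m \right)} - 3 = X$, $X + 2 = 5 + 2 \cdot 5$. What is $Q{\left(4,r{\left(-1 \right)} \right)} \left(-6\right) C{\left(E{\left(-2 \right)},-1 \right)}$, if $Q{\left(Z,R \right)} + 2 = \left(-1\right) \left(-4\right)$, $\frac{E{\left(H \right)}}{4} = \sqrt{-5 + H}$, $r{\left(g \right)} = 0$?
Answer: $-192$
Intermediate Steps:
$E{\left(H \right)} = 4 \sqrt{-5 + H}$
$X = 13$ ($X = -2 + \left(5 + 2 \cdot 5\right) = -2 + \left(5 + 10\right) = -2 + 15 = 13$)
$Q{\left(Z,R \right)} = 2$ ($Q{\left(Z,R \right)} = -2 - -4 = -2 + 4 = 2$)
$C{\left(u,m \right)} = 16$ ($C{\left(u,m \right)} = 3 + 13 = 16$)
$Q{\left(4,r{\left(-1 \right)} \right)} \left(-6\right) C{\left(E{\left(-2 \right)},-1 \right)} = 2 \left(-6\right) 16 = \left(-12\right) 16 = -192$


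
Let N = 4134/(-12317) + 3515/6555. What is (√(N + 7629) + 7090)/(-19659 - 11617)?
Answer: -3545/15638 - 5*√13776126027117/6645156987 ≈ -0.22948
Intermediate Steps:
N = 170483/849873 (N = 4134*(-1/12317) + 3515*(1/6555) = -4134/12317 + 37/69 = 170483/849873 ≈ 0.20060)
(√(N + 7629) + 7090)/(-19659 - 11617) = (√(170483/849873 + 7629) + 7090)/(-19659 - 11617) = (√(6483851600/849873) + 7090)/(-31276) = (20*√13776126027117/849873 + 7090)*(-1/31276) = (7090 + 20*√13776126027117/849873)*(-1/31276) = -3545/15638 - 5*√13776126027117/6645156987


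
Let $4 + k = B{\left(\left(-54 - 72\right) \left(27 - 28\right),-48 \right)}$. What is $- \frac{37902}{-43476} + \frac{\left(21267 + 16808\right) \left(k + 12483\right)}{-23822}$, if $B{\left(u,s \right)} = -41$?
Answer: $- \frac{1715693685763}{86307106} \approx -19879.0$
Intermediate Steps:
$k = -45$ ($k = -4 - 41 = -45$)
$- \frac{37902}{-43476} + \frac{\left(21267 + 16808\right) \left(k + 12483\right)}{-23822} = - \frac{37902}{-43476} + \frac{\left(21267 + 16808\right) \left(-45 + 12483\right)}{-23822} = \left(-37902\right) \left(- \frac{1}{43476}\right) + 38075 \cdot 12438 \left(- \frac{1}{23822}\right) = \frac{6317}{7246} + 473576850 \left(- \frac{1}{23822}\right) = \frac{6317}{7246} - \frac{236788425}{11911} = - \frac{1715693685763}{86307106}$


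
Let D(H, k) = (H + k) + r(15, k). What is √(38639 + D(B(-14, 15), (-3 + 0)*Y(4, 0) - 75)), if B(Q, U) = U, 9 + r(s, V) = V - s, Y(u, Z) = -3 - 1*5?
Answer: 8*√602 ≈ 196.29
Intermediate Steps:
Y(u, Z) = -8 (Y(u, Z) = -3 - 5 = -8)
r(s, V) = -9 + V - s (r(s, V) = -9 + (V - s) = -9 + V - s)
D(H, k) = -24 + H + 2*k (D(H, k) = (H + k) + (-9 + k - 1*15) = (H + k) + (-9 + k - 15) = (H + k) + (-24 + k) = -24 + H + 2*k)
√(38639 + D(B(-14, 15), (-3 + 0)*Y(4, 0) - 75)) = √(38639 + (-24 + 15 + 2*((-3 + 0)*(-8) - 75))) = √(38639 + (-24 + 15 + 2*(-3*(-8) - 75))) = √(38639 + (-24 + 15 + 2*(24 - 75))) = √(38639 + (-24 + 15 + 2*(-51))) = √(38639 + (-24 + 15 - 102)) = √(38639 - 111) = √38528 = 8*√602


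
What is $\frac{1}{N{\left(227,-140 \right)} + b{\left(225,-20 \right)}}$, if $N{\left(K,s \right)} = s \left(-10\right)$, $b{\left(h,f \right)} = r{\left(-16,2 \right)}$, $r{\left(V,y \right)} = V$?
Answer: $\frac{1}{1384} \approx 0.00072254$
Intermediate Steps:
$b{\left(h,f \right)} = -16$
$N{\left(K,s \right)} = - 10 s$
$\frac{1}{N{\left(227,-140 \right)} + b{\left(225,-20 \right)}} = \frac{1}{\left(-10\right) \left(-140\right) - 16} = \frac{1}{1400 - 16} = \frac{1}{1384}$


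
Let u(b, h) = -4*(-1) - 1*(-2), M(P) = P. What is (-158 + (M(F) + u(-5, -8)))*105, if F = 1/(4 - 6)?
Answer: -32025/2 ≈ -16013.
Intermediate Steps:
F = -1/2 (F = 1/(-2) = -1/2 ≈ -0.50000)
u(b, h) = 6 (u(b, h) = 4 + 2 = 6)
(-158 + (M(F) + u(-5, -8)))*105 = (-158 + (-1/2 + 6))*105 = (-158 + 11/2)*105 = -305/2*105 = -32025/2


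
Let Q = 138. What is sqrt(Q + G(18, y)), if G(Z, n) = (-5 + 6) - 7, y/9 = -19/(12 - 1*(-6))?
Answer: 2*sqrt(33) ≈ 11.489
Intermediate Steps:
y = -19/2 (y = 9*(-19/(12 - 1*(-6))) = 9*(-19/(12 + 6)) = 9*(-19/18) = -19/2 ≈ -9.5000)
G(Z, n) = -6 (G(Z, n) = 1 - 7 = -6)
sqrt(Q + G(18, y)) = sqrt(138 - 6) = sqrt(132) = 2*sqrt(33)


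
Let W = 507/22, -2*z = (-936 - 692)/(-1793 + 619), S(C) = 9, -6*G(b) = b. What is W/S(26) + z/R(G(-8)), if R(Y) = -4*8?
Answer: 1600679/619872 ≈ 2.5823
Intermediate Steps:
G(b) = -b/6
z = -407/587 (z = -(-936 - 692)/(2*(-1793 + 619)) = -(-814)/(-1174) = -(-814)*(-1)/1174 = -½*814/587 = -407/587 ≈ -0.69336)
R(Y) = -32
W = 507/22 (W = 507*(1/22) = 507/22 ≈ 23.045)
W/S(26) + z/R(G(-8)) = (507/22)/9 - 407/587/(-32) = (507/22)*(⅑) - 407/587*(-1/32) = 169/66 + 407/18784 = 1600679/619872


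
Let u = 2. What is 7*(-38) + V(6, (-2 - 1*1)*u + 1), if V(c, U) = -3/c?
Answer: -533/2 ≈ -266.50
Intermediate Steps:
7*(-38) + V(6, (-2 - 1*1)*u + 1) = 7*(-38) - 3/6 = -266 - 3*⅙ = -266 - ½ = -533/2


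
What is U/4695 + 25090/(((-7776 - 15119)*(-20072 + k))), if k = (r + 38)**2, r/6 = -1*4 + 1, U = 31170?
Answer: 93591918749/14097220772 ≈ 6.6390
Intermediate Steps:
r = -18 (r = 6*(-1*4 + 1) = 6*(-4 + 1) = 6*(-3) = -18)
k = 400 (k = (-18 + 38)**2 = 20**2 = 400)
U/4695 + 25090/(((-7776 - 15119)*(-20072 + k))) = 31170/4695 + 25090/(((-7776 - 15119)*(-20072 + 400))) = 31170*(1/4695) + 25090/((-22895*(-19672))) = 2078/313 + 25090/450390440 = 2078/313 + 25090*(1/450390440) = 2078/313 + 2509/45039044 = 93591918749/14097220772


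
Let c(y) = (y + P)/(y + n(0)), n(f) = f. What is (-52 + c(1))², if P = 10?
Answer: 1681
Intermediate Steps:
c(y) = (10 + y)/y (c(y) = (y + 10)/(y + 0) = (10 + y)/y)
(-52 + c(1))² = (-52 + (10 + 1)/1)² = (-52 + 1*11)² = (-52 + 11)² = (-41)² = 1681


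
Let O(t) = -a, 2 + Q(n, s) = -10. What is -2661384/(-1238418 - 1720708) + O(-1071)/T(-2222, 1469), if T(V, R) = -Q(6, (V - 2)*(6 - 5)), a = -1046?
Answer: 781795601/8877378 ≈ 88.066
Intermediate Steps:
Q(n, s) = -12 (Q(n, s) = -2 - 10 = -12)
O(t) = 1046 (O(t) = -1*(-1046) = 1046)
T(V, R) = 12 (T(V, R) = -1*(-12) = 12)
-2661384/(-1238418 - 1720708) + O(-1071)/T(-2222, 1469) = -2661384/(-1238418 - 1720708) + 1046/12 = -2661384/(-2959126) + 1046*(1/12) = -2661384*(-1/2959126) + 523/6 = 1330692/1479563 + 523/6 = 781795601/8877378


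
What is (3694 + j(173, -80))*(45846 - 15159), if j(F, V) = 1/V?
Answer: 9068591553/80 ≈ 1.1336e+8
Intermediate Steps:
(3694 + j(173, -80))*(45846 - 15159) = (3694 + 1/(-80))*(45846 - 15159) = (3694 - 1/80)*30687 = (295519/80)*30687 = 9068591553/80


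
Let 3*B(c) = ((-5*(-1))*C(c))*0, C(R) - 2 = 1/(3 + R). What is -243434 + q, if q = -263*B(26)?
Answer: -243434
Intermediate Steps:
C(R) = 2 + 1/(3 + R)
B(c) = 0 (B(c) = (((-5*(-1))*((7 + 2*c)/(3 + c)))*0)/3 = ((5*((7 + 2*c)/(3 + c)))*0)/3 = ((5*(7 + 2*c)/(3 + c))*0)/3 = (⅓)*0 = 0)
q = 0 (q = -263*0 = 0)
-243434 + q = -243434 + 0 = -243434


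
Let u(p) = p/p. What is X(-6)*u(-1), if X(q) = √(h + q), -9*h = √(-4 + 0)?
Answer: √(-54 - 2*I)/3 ≈ 0.045353 - 2.4499*I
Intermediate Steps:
h = -2*I/9 (h = -√(-4 + 0)/9 = -2*I/9 ≈ -0.22222*I)
u(p) = 1
X(q) = √(q - 2*I/9) (X(q) = √(-2*I/9 + q) = √(q - 2*I/9))
X(-6)*u(-1) = (√(-2*I + 9*(-6))/3)*1 = (√(-2*I - 54)/3)*1 = (√(-54 - 2*I)/3)*1 = √(-54 - 2*I)/3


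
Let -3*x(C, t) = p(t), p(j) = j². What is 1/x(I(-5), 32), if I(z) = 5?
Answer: -3/1024 ≈ -0.0029297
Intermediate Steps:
x(C, t) = -t²/3
1/x(I(-5), 32) = 1/(-⅓*32²) = 1/(-⅓*1024) = 1/(-1024/3) = -3/1024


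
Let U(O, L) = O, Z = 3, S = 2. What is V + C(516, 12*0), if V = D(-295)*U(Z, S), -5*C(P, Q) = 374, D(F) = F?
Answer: -4799/5 ≈ -959.80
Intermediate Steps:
C(P, Q) = -374/5 (C(P, Q) = -⅕*374 = -374/5)
V = -885 (V = -295*3 = -885)
V + C(516, 12*0) = -885 - 374/5 = -4799/5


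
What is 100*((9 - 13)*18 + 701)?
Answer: 62900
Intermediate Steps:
100*((9 - 13)*18 + 701) = 100*(-4*18 + 701) = 100*(-72 + 701) = 100*629 = 62900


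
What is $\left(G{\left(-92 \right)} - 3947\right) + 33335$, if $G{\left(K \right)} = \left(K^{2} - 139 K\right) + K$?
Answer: $50548$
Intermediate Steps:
$G{\left(K \right)} = K^{2} - 138 K$
$\left(G{\left(-92 \right)} - 3947\right) + 33335 = \left(- 92 \left(-138 - 92\right) - 3947\right) + 33335 = \left(\left(-92\right) \left(-230\right) - 3947\right) + 33335 = \left(21160 - 3947\right) + 33335 = 17213 + 33335 = 50548$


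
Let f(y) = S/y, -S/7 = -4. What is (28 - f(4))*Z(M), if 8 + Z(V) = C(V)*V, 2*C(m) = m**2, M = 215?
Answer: 208705539/2 ≈ 1.0435e+8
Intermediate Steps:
S = 28 (S = -7*(-4) = 28)
C(m) = m**2/2
f(y) = 28/y
Z(V) = -8 + V**3/2 (Z(V) = -8 + (V**2/2)*V = -8 + V**3/2)
(28 - f(4))*Z(M) = (28 - 28/4)*(-8 + (1/2)*215**3) = (28 - 28/4)*(-8 + (1/2)*9938375) = (28 - 1*7)*(-8 + 9938375/2) = (28 - 7)*(9938359/2) = 21*(9938359/2) = 208705539/2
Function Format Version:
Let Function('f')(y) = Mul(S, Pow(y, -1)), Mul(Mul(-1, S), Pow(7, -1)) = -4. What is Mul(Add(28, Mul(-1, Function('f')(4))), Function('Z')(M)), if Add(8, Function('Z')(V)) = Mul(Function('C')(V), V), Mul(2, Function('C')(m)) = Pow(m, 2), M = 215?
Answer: Rational(208705539, 2) ≈ 1.0435e+8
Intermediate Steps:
S = 28 (S = Mul(-7, -4) = 28)
Function('C')(m) = Mul(Rational(1, 2), Pow(m, 2))
Function('f')(y) = Mul(28, Pow(y, -1))
Function('Z')(V) = Add(-8, Mul(Rational(1, 2), Pow(V, 3))) (Function('Z')(V) = Add(-8, Mul(Mul(Rational(1, 2), Pow(V, 2)), V)) = Add(-8, Mul(Rational(1, 2), Pow(V, 3))))
Mul(Add(28, Mul(-1, Function('f')(4))), Function('Z')(M)) = Mul(Add(28, Mul(-1, Mul(28, Pow(4, -1)))), Add(-8, Mul(Rational(1, 2), Pow(215, 3)))) = Mul(Add(28, Mul(-1, Mul(28, Rational(1, 4)))), Add(-8, Mul(Rational(1, 2), 9938375))) = Mul(Add(28, Mul(-1, 7)), Add(-8, Rational(9938375, 2))) = Mul(Add(28, -7), Rational(9938359, 2)) = Mul(21, Rational(9938359, 2)) = Rational(208705539, 2)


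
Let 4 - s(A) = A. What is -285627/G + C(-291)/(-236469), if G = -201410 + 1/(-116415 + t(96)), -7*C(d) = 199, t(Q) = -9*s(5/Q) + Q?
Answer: 1760522613060740063/1241328033831074406 ≈ 1.4183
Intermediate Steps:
s(A) = 4 - A
t(Q) = -36 + Q + 45/Q (t(Q) = -9*(4 - 5/Q) + Q = (-36 + 45/Q) + Q = -36 + Q + 45/Q)
C(d) = -199/7 (C(d) = -1/7*199 = -199/7)
G = -749918916482/3723345 (G = -201410 + 1/(-116415 + (-36 + 96 + 45/96)) = -201410 + 1/(-116415 + (-36 + 96 + 45*(1/96))) = -201410 + 1/(-116415 + (-36 + 96 + 15/32)) = -201410 + 1/(-116415 + 1935/32) = -201410 + 1/(-3723345/32) = -201410 - 32/3723345 = -749918916482/3723345 ≈ -2.0141e+5)
-285627/G + C(-291)/(-236469) = -285627/(-749918916482/3723345) - 199/7/(-236469) = -285627*(-3723345/749918916482) - 199/7*(-1/236469) = 1063487862315/749918916482 + 199/1655283 = 1760522613060740063/1241328033831074406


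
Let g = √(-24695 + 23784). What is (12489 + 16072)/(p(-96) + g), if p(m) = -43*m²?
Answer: -11318381568/157044179855 - 28561*I*√911/157044179855 ≈ -0.072071 - 5.4892e-6*I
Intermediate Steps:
g = I*√911 (g = √(-911) = I*√911 ≈ 30.183*I)
(12489 + 16072)/(p(-96) + g) = (12489 + 16072)/(-43*(-96)² + I*√911) = 28561/(-43*9216 + I*√911) = 28561/(-396288 + I*√911)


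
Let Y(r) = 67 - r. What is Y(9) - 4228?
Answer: -4170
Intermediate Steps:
Y(9) - 4228 = (67 - 1*9) - 4228 = (67 - 9) - 4228 = 58 - 4228 = -4170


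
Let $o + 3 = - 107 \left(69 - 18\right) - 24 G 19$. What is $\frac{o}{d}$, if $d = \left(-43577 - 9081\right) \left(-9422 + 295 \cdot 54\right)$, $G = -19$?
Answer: $- \frac{801}{85674566} \approx -9.3493 \cdot 10^{-6}$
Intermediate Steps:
$d = -342698264$ ($d = - 52658 \left(-9422 + 15930\right) = \left(-52658\right) 6508 = -342698264$)
$o = 3204$ ($o = -3 - \left(107 \left(69 - 18\right) + 24 \left(-19\right) 19\right) = -3 - \left(5457 - 8664\right) = -3 - -3207 = -3 + \left(-5457 + 8664\right) = -3 + 3207 = 3204$)
$\frac{o}{d} = \frac{3204}{-342698264} = 3204 \left(- \frac{1}{342698264}\right) = - \frac{801}{85674566}$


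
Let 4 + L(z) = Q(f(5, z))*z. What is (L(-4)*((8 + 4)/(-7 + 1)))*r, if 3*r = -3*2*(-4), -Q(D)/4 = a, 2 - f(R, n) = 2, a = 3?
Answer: -704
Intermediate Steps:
f(R, n) = 0 (f(R, n) = 2 - 1*2 = 2 - 2 = 0)
Q(D) = -12 (Q(D) = -4*3 = -12)
L(z) = -4 - 12*z
r = 8 (r = (-3*2*(-4))/3 = (-6*(-4))/3 = (⅓)*24 = 8)
(L(-4)*((8 + 4)/(-7 + 1)))*r = ((-4 - 12*(-4))*((8 + 4)/(-7 + 1)))*8 = ((-4 + 48)*(12/(-6)))*8 = (44*(12*(-⅙)))*8 = (44*(-2))*8 = -88*8 = -704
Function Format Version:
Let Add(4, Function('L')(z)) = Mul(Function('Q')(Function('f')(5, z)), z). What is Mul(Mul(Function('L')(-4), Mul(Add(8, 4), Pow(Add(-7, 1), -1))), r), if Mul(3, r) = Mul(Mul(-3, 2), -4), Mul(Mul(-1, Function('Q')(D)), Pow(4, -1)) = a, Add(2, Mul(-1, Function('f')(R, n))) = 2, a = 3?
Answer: -704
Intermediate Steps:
Function('f')(R, n) = 0 (Function('f')(R, n) = Add(2, Mul(-1, 2)) = Add(2, -2) = 0)
Function('Q')(D) = -12 (Function('Q')(D) = Mul(-4, 3) = -12)
Function('L')(z) = Add(-4, Mul(-12, z))
r = 8 (r = Mul(Rational(1, 3), Mul(Mul(-3, 2), -4)) = Mul(Rational(1, 3), Mul(-6, -4)) = Mul(Rational(1, 3), 24) = 8)
Mul(Mul(Function('L')(-4), Mul(Add(8, 4), Pow(Add(-7, 1), -1))), r) = Mul(Mul(Add(-4, Mul(-12, -4)), Mul(Add(8, 4), Pow(Add(-7, 1), -1))), 8) = Mul(Mul(Add(-4, 48), Mul(12, Pow(-6, -1))), 8) = Mul(Mul(44, Mul(12, Rational(-1, 6))), 8) = Mul(Mul(44, -2), 8) = Mul(-88, 8) = -704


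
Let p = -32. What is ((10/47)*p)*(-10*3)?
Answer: 9600/47 ≈ 204.26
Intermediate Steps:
((10/47)*p)*(-10*3) = ((10/47)*(-32))*(-10*3) = ((10*(1/47))*(-32))*(-30) = ((10/47)*(-32))*(-30) = -320/47*(-30) = 9600/47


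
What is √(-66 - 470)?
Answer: 2*I*√134 ≈ 23.152*I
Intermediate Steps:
√(-66 - 470) = √(-536) = 2*I*√134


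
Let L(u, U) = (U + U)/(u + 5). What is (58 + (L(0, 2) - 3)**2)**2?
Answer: 2468041/625 ≈ 3948.9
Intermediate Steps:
L(u, U) = 2*U/(5 + u) (L(u, U) = (2*U)/(5 + u) = 2*U/(5 + u))
(58 + (L(0, 2) - 3)**2)**2 = (58 + (2*2/(5 + 0) - 3)**2)**2 = (58 + (2*2/5 - 3)**2)**2 = (58 + (2*2*(1/5) - 3)**2)**2 = (58 + (4/5 - 3)**2)**2 = (58 + (-11/5)**2)**2 = (58 + 121/25)**2 = (1571/25)**2 = 2468041/625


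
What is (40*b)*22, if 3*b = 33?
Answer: 9680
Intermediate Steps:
b = 11 (b = (⅓)*33 = 11)
(40*b)*22 = (40*11)*22 = 440*22 = 9680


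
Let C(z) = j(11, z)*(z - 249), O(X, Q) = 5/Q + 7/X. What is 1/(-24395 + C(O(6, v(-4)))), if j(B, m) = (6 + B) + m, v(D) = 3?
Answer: -36/1053983 ≈ -3.4156e-5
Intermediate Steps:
j(B, m) = 6 + B + m
C(z) = (-249 + z)*(17 + z) (C(z) = (6 + 11 + z)*(z - 249) = (17 + z)*(-249 + z) = (-249 + z)*(17 + z))
1/(-24395 + C(O(6, v(-4)))) = 1/(-24395 + (-249 + (5/3 + 7/6))*(17 + (5/3 + 7/6))) = 1/(-24395 + (-249 + 17/6)*(17 + 17/6)) = 1/(-24395 - 1477/6*119/6) = 1/(-24395 - 175763/36) = 1/(-1053983/36) = -36/1053983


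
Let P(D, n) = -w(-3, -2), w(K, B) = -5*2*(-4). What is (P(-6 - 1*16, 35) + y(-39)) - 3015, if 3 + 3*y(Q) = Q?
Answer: -3069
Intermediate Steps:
w(K, B) = 40 (w(K, B) = -10*(-4) = 40)
y(Q) = -1 + Q/3
P(D, n) = -40 (P(D, n) = -1*40 = -40)
(P(-6 - 1*16, 35) + y(-39)) - 3015 = (-40 + (-1 + (⅓)*(-39))) - 3015 = (-40 + (-1 - 13)) - 3015 = (-40 - 14) - 3015 = -54 - 3015 = -3069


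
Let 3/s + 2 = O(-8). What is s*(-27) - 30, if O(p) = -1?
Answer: -3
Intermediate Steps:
s = -1 (s = 3/(-2 - 1) = 3/(-3) = 3*(-⅓) = -1)
s*(-27) - 30 = -1*(-27) - 30 = 27 - 30 = -3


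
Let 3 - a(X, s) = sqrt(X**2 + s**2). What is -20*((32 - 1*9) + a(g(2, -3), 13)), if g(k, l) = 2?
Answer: -520 + 20*sqrt(173) ≈ -256.94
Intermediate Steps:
a(X, s) = 3 - sqrt(X**2 + s**2)
-20*((32 - 1*9) + a(g(2, -3), 13)) = -20*((32 - 1*9) + (3 - sqrt(2**2 + 13**2))) = -20*((32 - 9) + (3 - sqrt(4 + 169))) = -20*(23 + (3 - sqrt(173))) = -20*(26 - sqrt(173)) = -520 + 20*sqrt(173)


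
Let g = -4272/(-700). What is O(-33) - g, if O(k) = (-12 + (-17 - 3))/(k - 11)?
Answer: -10348/1925 ≈ -5.3756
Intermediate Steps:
O(k) = -32/(-11 + k) (O(k) = (-12 - 20)/(-11 + k) = -32/(-11 + k))
g = 1068/175 (g = -4272*(-1/700) = 1068/175 ≈ 6.1029)
O(-33) - g = -32/(-11 - 33) - 1*1068/175 = -32/(-44) - 1068/175 = -32*(-1/44) - 1068/175 = 8/11 - 1068/175 = -10348/1925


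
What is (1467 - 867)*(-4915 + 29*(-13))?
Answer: -3175200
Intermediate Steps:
(1467 - 867)*(-4915 + 29*(-13)) = 600*(-4915 - 377) = 600*(-5292) = -3175200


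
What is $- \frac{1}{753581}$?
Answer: $- \frac{1}{753581} \approx -1.327 \cdot 10^{-6}$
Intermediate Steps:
$- \frac{1}{753581}$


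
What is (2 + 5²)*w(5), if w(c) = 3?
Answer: 81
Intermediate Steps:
(2 + 5²)*w(5) = (2 + 5²)*3 = (2 + 25)*3 = 27*3 = 81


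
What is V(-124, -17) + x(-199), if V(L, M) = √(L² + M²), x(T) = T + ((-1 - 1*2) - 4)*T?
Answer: 1194 + √15665 ≈ 1319.2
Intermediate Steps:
x(T) = -6*T (x(T) = T + ((-1 - 2) - 4)*T = T + (-3 - 4)*T = T - 7*T = -6*T)
V(-124, -17) + x(-199) = √((-124)² + (-17)²) - 6*(-199) = √(15376 + 289) + 1194 = √15665 + 1194 = 1194 + √15665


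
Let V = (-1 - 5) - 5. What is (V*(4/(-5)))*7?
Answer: 308/5 ≈ 61.600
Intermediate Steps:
V = -11 (V = -6 - 5 = -11)
(V*(4/(-5)))*7 = -44/(-5)*7 = -44*(-1)/5*7 = -11*(-4/5)*7 = (44/5)*7 = 308/5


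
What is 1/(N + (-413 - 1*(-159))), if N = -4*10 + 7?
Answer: -1/287 ≈ -0.0034843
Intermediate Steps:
N = -33 (N = -40 + 7 = -33)
1/(N + (-413 - 1*(-159))) = 1/(-33 + (-413 - 1*(-159))) = 1/(-33 + (-413 + 159)) = 1/(-33 - 254) = 1/(-287) = -1/287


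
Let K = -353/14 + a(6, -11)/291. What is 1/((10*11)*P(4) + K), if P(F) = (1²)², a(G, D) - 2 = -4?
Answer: 4074/345389 ≈ 0.011795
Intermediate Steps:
a(G, D) = -2 (a(G, D) = 2 - 4 = -2)
K = -102751/4074 (K = -353/14 - 2/291 = -102751/4074 ≈ -25.221)
P(F) = 1 (P(F) = 1² = 1)
1/((10*11)*P(4) + K) = 1/((10*11)*1 - 102751/4074) = 1/(110*1 - 102751/4074) = 1/(110 - 102751/4074) = 1/(345389/4074) = 4074/345389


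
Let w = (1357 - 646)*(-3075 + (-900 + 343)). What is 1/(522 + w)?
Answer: -1/2581830 ≈ -3.8732e-7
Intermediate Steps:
w = -2582352 (w = 711*(-3075 - 557) = 711*(-3632) = -2582352)
1/(522 + w) = 1/(522 - 2582352) = 1/(-2581830) = -1/2581830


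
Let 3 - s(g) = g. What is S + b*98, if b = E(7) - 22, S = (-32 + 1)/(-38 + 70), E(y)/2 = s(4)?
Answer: -75295/32 ≈ -2353.0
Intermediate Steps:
s(g) = 3 - g
E(y) = -2 (E(y) = 2*(3 - 1*4) = 2*(3 - 4) = 2*(-1) = -2)
S = -31/32 ≈ -0.96875
b = -24 (b = -2 - 22 = -24)
S + b*98 = -31/32 - 24*98 = -31/32 - 2352 = -75295/32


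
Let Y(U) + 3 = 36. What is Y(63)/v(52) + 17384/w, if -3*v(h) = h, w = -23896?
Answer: -408709/155324 ≈ -2.6313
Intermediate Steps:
v(h) = -h/3
Y(U) = 33 (Y(U) = -3 + 36 = 33)
Y(63)/v(52) + 17384/w = 33/((-⅓*52)) + 17384/(-23896) = 33/(-52/3) + 17384*(-1/23896) = 33*(-3/52) - 2173/2987 = -99/52 - 2173/2987 = -408709/155324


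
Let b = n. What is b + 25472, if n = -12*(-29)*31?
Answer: 36260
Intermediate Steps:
n = 10788 (n = 348*31 = 10788)
b = 10788
b + 25472 = 10788 + 25472 = 36260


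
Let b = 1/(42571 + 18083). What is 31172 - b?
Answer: 1890706487/60654 ≈ 31172.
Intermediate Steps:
b = 1/60654 ≈ 1.6487e-5
31172 - b = 31172 - 1*1/60654 = 31172 - 1/60654 = 1890706487/60654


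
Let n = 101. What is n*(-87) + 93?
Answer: -8694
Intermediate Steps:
n*(-87) + 93 = 101*(-87) + 93 = -8787 + 93 = -8694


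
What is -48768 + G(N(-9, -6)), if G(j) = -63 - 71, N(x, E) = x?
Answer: -48902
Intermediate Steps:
G(j) = -134
-48768 + G(N(-9, -6)) = -48768 - 134 = -48902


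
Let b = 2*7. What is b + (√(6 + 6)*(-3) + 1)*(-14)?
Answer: 84*√3 ≈ 145.49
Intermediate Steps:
b = 14
b + (√(6 + 6)*(-3) + 1)*(-14) = 14 + (√(6 + 6)*(-3) + 1)*(-14) = 14 + (√12*(-3) + 1)*(-14) = 14 + ((2*√3)*(-3) + 1)*(-14) = 14 + (-6*√3 + 1)*(-14) = 14 + (1 - 6*√3)*(-14) = 14 + (-14 + 84*√3) = 84*√3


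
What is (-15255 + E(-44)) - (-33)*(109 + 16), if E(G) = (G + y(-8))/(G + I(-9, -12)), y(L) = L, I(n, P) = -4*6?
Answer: -189197/17 ≈ -11129.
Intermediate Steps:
I(n, P) = -24
E(G) = (-8 + G)/(-24 + G) (E(G) = (G - 8)/(G - 24) = (-8 + G)/(-24 + G))
(-15255 + E(-44)) - (-33)*(109 + 16) = (-15255 + (-8 - 44)/(-24 - 44)) - (-33)*(109 + 16) = (-15255 - 52/(-68)) - (-33)*125 = (-15255 - 1/68*(-52)) - 1*(-4125) = (-15255 + 13/17) + 4125 = -259322/17 + 4125 = -189197/17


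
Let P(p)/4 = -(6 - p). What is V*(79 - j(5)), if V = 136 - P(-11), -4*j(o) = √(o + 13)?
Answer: 16116 + 153*√2 ≈ 16332.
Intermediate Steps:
P(p) = -24 + 4*p (P(p) = 4*(-(6 - p)) = 4*(-6 + p) = -24 + 4*p)
j(o) = -√(13 + o)/4 (j(o) = -√(o + 13)/4 = -√(13 + o)/4)
V = 204 (V = 136 - (-24 + 4*(-11)) = 136 - (-24 - 44) = 136 - 1*(-68) = 136 + 68 = 204)
V*(79 - j(5)) = 204*(79 - (-1)*√(13 + 5)/4) = 204*(79 - (-1)*√18/4) = 204*(79 - (-1)*3*√2/4) = 204*(79 - (-3)*√2/4) = 204*(79 + 3*√2/4) = 16116 + 153*√2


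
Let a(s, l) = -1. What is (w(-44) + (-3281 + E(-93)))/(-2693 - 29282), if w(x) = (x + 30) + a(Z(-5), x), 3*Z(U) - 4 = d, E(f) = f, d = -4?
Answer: 3389/31975 ≈ 0.10599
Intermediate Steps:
Z(U) = 0 (Z(U) = 4/3 + (⅓)*(-4) = 4/3 - 4/3 = 0)
w(x) = 29 + x (w(x) = (x + 30) - 1 = (30 + x) - 1 = 29 + x)
(w(-44) + (-3281 + E(-93)))/(-2693 - 29282) = ((29 - 44) + (-3281 - 93))/(-2693 - 29282) = (-15 - 3374)/(-31975) = -3389*(-1/31975) = 3389/31975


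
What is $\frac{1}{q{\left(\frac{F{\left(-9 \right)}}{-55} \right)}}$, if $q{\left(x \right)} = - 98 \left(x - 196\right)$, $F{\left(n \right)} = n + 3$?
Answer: $\frac{55}{1055852} \approx 5.2091 \cdot 10^{-5}$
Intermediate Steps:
$F{\left(n \right)} = 3 + n$
$q{\left(x \right)} = 19208 - 98 x$ ($q{\left(x \right)} = - 98 \left(-196 + x\right) = 19208 - 98 x$)
$\frac{1}{q{\left(\frac{F{\left(-9 \right)}}{-55} \right)}} = \frac{1}{19208 - 98 \frac{3 - 9}{-55}} = \frac{1}{19208 - 98 \left(\left(-6\right) \left(- \frac{1}{55}\right)\right)} = \frac{1}{19208 - \frac{588}{55}} = \frac{1}{\frac{1055852}{55}} = \frac{55}{1055852}$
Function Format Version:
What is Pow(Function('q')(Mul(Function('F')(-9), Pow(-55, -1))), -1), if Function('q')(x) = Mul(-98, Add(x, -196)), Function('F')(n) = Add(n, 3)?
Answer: Rational(55, 1055852) ≈ 5.2091e-5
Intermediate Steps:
Function('F')(n) = Add(3, n)
Function('q')(x) = Add(19208, Mul(-98, x)) (Function('q')(x) = Mul(-98, Add(-196, x)) = Add(19208, Mul(-98, x)))
Pow(Function('q')(Mul(Function('F')(-9), Pow(-55, -1))), -1) = Pow(Add(19208, Mul(-98, Mul(Add(3, -9), Pow(-55, -1)))), -1) = Pow(Add(19208, Mul(-98, Mul(-6, Rational(-1, 55)))), -1) = Pow(Add(19208, Mul(-98, Rational(6, 55))), -1) = Pow(Add(19208, Rational(-588, 55)), -1) = Pow(Rational(1055852, 55), -1) = Rational(55, 1055852)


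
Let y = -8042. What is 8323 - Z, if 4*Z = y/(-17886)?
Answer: 297726335/35772 ≈ 8322.9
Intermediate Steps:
Z = 4021/35772 (Z = (-8042/(-17886))/4 = (-8042*(-1/17886))/4 = (¼)*(4021/8943) = 4021/35772 ≈ 0.11241)
8323 - Z = 8323 - 1*4021/35772 = 8323 - 4021/35772 = 297726335/35772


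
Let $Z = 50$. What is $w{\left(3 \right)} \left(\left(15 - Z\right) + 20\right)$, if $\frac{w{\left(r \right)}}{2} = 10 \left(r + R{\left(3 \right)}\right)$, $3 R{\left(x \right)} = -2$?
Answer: $-700$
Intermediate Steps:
$R{\left(x \right)} = - \frac{2}{3}$ ($R{\left(x \right)} = \frac{1}{3} \left(-2\right) = - \frac{2}{3}$)
$w{\left(r \right)} = - \frac{40}{3} + 20 r$ ($w{\left(r \right)} = 2 \cdot 10 \left(r - \frac{2}{3}\right) = 2 \cdot 10 \left(- \frac{2}{3} + r\right) = 2 \left(- \frac{20}{3} + 10 r\right) = - \frac{40}{3} + 20 r$)
$w{\left(3 \right)} \left(\left(15 - Z\right) + 20\right) = \left(- \frac{40}{3} + 20 \cdot 3\right) \left(\left(15 - 50\right) + 20\right) = \left(- \frac{40}{3} + 60\right) \left(\left(15 - 50\right) + 20\right) = \frac{140 \left(-35 + 20\right)}{3} = \frac{140}{3} \left(-15\right) = -700$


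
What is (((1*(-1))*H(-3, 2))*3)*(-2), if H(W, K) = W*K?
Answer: -36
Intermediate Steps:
H(W, K) = K*W
(((1*(-1))*H(-3, 2))*3)*(-2) = (((1*(-1))*(2*(-3)))*3)*(-2) = (-1*(-6)*3)*(-2) = (6*3)*(-2) = 18*(-2) = -36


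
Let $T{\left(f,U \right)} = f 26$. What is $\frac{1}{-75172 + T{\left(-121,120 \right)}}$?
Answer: $- \frac{1}{78318} \approx -1.2768 \cdot 10^{-5}$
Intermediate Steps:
$T{\left(f,U \right)} = 26 f$
$\frac{1}{-75172 + T{\left(-121,120 \right)}} = \frac{1}{-75172 + 26 \left(-121\right)} = \frac{1}{-75172 - 3146} = \frac{1}{-78318} = - \frac{1}{78318}$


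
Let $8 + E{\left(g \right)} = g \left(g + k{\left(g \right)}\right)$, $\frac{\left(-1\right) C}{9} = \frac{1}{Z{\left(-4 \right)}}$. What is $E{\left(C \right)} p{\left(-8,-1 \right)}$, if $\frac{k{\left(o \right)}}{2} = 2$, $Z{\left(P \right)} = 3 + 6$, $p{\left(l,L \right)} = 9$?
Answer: $-99$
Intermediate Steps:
$Z{\left(P \right)} = 9$
$k{\left(o \right)} = 4$ ($k{\left(o \right)} = 2 \cdot 2 = 4$)
$C = -1$ ($C = - \frac{9}{9} = \left(-9\right) \frac{1}{9} = -1$)
$E{\left(g \right)} = -8 + g \left(4 + g\right)$ ($E{\left(g \right)} = -8 + g \left(g + 4\right) = -8 + g \left(4 + g\right)$)
$E{\left(C \right)} p{\left(-8,-1 \right)} = \left(-8 + \left(-1\right)^{2} + 4 \left(-1\right)\right) 9 = \left(-8 + 1 - 4\right) 9 = \left(-11\right) 9 = -99$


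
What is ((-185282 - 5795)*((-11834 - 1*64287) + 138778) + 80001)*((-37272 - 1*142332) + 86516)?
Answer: 1114471094063744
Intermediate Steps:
((-185282 - 5795)*((-11834 - 1*64287) + 138778) + 80001)*((-37272 - 1*142332) + 86516) = (-191077*((-11834 - 64287) + 138778) + 80001)*((-37272 - 142332) + 86516) = (-191077*(-76121 + 138778) + 80001)*(-179604 + 86516) = (-191077*62657 + 80001)*(-93088) = (-11972311589 + 80001)*(-93088) = -11972231588*(-93088) = 1114471094063744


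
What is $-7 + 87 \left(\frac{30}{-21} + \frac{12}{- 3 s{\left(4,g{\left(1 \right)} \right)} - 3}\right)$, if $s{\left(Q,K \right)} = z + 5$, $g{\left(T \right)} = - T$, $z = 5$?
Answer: $- \frac{12545}{77} \approx -162.92$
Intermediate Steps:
$s{\left(Q,K \right)} = 10$ ($s{\left(Q,K \right)} = 5 + 5 = 10$)
$-7 + 87 \left(\frac{30}{-21} + \frac{12}{- 3 s{\left(4,g{\left(1 \right)} \right)} - 3}\right) = -7 + 87 \left(\frac{30}{-21} + \frac{12}{\left(-3\right) 10 - 3}\right) = -7 + 87 \left(30 \left(- \frac{1}{21}\right) + \frac{12}{-30 - 3}\right) = -7 + 87 \left(- \frac{10}{7} + \frac{12}{-33}\right) = -7 + 87 \left(- \frac{10}{7} + 12 \left(- \frac{1}{33}\right)\right) = -7 + 87 \left(- \frac{10}{7} - \frac{4}{11}\right) = -7 + 87 \left(- \frac{138}{77}\right) = -7 - \frac{12006}{77} = - \frac{12545}{77}$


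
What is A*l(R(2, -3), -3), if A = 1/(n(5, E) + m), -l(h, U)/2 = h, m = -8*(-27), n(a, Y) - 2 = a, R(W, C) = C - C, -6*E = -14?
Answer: 0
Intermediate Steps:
E = 7/3 (E = -⅙*(-14) = 7/3 ≈ 2.3333)
R(W, C) = 0
n(a, Y) = 2 + a
m = 216
l(h, U) = -2*h
A = 1/223 (A = 1/((2 + 5) + 216) = 1/(7 + 216) = 1/223 ≈ 0.0044843)
A*l(R(2, -3), -3) = (-2*0)/223 = (1/223)*0 = 0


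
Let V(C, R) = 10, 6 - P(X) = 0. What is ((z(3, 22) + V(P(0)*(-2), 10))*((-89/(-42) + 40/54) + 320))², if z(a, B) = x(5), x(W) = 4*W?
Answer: 372350142025/3969 ≈ 9.3815e+7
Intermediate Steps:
P(X) = 6 (P(X) = 6 - 1*0 = 6 + 0 = 6)
z(a, B) = 20 (z(a, B) = 4*5 = 20)
((z(3, 22) + V(P(0)*(-2), 10))*((-89/(-42) + 40/54) + 320))² = ((20 + 10)*((-89/(-42) + 40/54) + 320))² = (30*((-89*(-1/42) + 40*(1/54)) + 320))² = (30*((89/42 + 20/27) + 320))² = (30*(1081/378 + 320))² = (30*(122041/378))² = (610205/63)² = 372350142025/3969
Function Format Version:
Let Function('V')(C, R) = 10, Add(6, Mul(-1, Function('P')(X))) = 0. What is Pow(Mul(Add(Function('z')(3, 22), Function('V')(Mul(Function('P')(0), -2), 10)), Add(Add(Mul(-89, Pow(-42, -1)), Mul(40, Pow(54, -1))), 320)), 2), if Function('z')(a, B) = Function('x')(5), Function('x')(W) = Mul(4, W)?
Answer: Rational(372350142025, 3969) ≈ 9.3815e+7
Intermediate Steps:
Function('P')(X) = 6 (Function('P')(X) = Add(6, Mul(-1, 0)) = Add(6, 0) = 6)
Function('z')(a, B) = 20 (Function('z')(a, B) = Mul(4, 5) = 20)
Pow(Mul(Add(Function('z')(3, 22), Function('V')(Mul(Function('P')(0), -2), 10)), Add(Add(Mul(-89, Pow(-42, -1)), Mul(40, Pow(54, -1))), 320)), 2) = Pow(Mul(Add(20, 10), Add(Add(Mul(-89, Pow(-42, -1)), Mul(40, Pow(54, -1))), 320)), 2) = Pow(Mul(30, Add(Add(Mul(-89, Rational(-1, 42)), Mul(40, Rational(1, 54))), 320)), 2) = Pow(Mul(30, Add(Add(Rational(89, 42), Rational(20, 27)), 320)), 2) = Pow(Mul(30, Add(Rational(1081, 378), 320)), 2) = Pow(Mul(30, Rational(122041, 378)), 2) = Pow(Rational(610205, 63), 2) = Rational(372350142025, 3969)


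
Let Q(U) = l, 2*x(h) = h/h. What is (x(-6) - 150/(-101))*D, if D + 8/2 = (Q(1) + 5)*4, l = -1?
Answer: 2406/101 ≈ 23.822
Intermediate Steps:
x(h) = ½ (x(h) = (h/h)/2 = (½)*1 = ½)
Q(U) = -1
D = 12 (D = -4 + (-1 + 5)*4 = -4 + 4*4 = -4 + 16 = 12)
(x(-6) - 150/(-101))*D = (½ - 150/(-101))*12 = (½ - 150*(-1/101))*12 = (½ + 150/101)*12 = (401/202)*12 = 2406/101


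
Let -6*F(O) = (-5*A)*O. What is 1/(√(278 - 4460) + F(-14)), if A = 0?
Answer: -I*√4182/4182 ≈ -0.015464*I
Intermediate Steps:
F(O) = 0 (F(O) = -(-5*0)*O/6 = -0*O = -⅙*0 = 0)
1/(√(278 - 4460) + F(-14)) = 1/(√(278 - 4460) + 0) = 1/(√(-4182) + 0) = 1/(I*√4182 + 0) = 1/(I*√4182) = -I*√4182/4182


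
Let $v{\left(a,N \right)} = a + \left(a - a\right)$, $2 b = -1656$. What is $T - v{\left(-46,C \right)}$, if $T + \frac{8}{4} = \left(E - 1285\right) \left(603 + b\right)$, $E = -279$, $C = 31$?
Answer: $351944$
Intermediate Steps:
$b = -828$ ($b = \frac{1}{2} \left(-1656\right) = -828$)
$v{\left(a,N \right)} = a$ ($v{\left(a,N \right)} = a + 0 = a$)
$T = 351898$ ($T = -2 + \left(-279 - 1285\right) \left(603 - 828\right) = -2 - -351900 = -2 + 351900 = 351898$)
$T - v{\left(-46,C \right)} = 351898 - -46 = 351898 + 46 = 351944$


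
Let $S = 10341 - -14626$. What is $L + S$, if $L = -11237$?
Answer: $13730$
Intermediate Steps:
$S = 24967$ ($S = 10341 + 14626 = 24967$)
$L + S = -11237 + 24967 = 13730$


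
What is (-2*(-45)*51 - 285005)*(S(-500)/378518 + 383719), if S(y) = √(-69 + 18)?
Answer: -107600563385 - 280415*I*√51/378518 ≈ -1.076e+11 - 5.2905*I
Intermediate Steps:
S(y) = I*√51 (S(y) = √(-51) = I*√51)
(-2*(-45)*51 - 285005)*(S(-500)/378518 + 383719) = (-2*(-45)*51 - 285005)*((I*√51)/378518 + 383719) = (90*51 - 285005)*((I*√51)*(1/378518) + 383719) = (4590 - 285005)*(I*√51/378518 + 383719) = -280415*(383719 + I*√51/378518) = -107600563385 - 280415*I*√51/378518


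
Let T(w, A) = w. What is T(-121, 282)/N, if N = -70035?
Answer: 121/70035 ≈ 0.0017277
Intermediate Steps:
T(-121, 282)/N = -121/(-70035) = -121*(-1/70035) = 121/70035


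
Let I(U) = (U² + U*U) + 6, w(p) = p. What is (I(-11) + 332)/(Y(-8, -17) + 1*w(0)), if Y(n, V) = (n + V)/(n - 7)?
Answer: 348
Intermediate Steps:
Y(n, V) = (V + n)/(-7 + n)
I(U) = 6 + 2*U² (I(U) = (U² + U²) + 6 = 2*U² + 6 = 6 + 2*U²)
(I(-11) + 332)/(Y(-8, -17) + 1*w(0)) = ((6 + 2*(-11)²) + 332)/((-17 - 8)/(-7 - 8) + 1*0) = ((6 + 2*121) + 332)/(-25/(-15) + 0) = ((6 + 242) + 332)/(-1/15*(-25) + 0) = (248 + 332)/(5/3 + 0) = 580/(5/3) = 580*(⅗) = 348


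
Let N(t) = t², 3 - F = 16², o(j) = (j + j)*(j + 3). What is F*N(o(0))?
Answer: 0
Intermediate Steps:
o(j) = 2*j*(3 + j) (o(j) = (2*j)*(3 + j) = 2*j*(3 + j))
F = -253 (F = 3 - 1*16² = 3 - 1*256 = 3 - 256 = -253)
F*N(o(0)) = -253*(2*0*(3 + 0))² = -253*(2*0*3)² = -253*0² = -253*0 = 0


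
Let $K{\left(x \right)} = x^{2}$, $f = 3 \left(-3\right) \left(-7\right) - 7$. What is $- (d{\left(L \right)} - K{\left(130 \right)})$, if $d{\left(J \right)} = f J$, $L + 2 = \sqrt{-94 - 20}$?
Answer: $17012 - 56 i \sqrt{114} \approx 17012.0 - 597.92 i$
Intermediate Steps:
$f = 56$ ($f = \left(-9\right) \left(-7\right) - 7 = 63 - 7 = 56$)
$L = -2 + i \sqrt{114}$ ($L = -2 + \sqrt{-94 - 20} = -2 + \sqrt{-114} = -2 + i \sqrt{114} \approx -2.0 + 10.677 i$)
$d{\left(J \right)} = 56 J$
$- (d{\left(L \right)} - K{\left(130 \right)}) = - (56 \left(-2 + i \sqrt{114}\right) - 130^{2}) = - (\left(-112 + 56 i \sqrt{114}\right) - 16900) = - (-17012 + 56 i \sqrt{114}) = 17012 - 56 i \sqrt{114}$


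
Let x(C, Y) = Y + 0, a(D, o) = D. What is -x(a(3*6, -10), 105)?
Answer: -105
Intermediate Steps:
x(C, Y) = Y
-x(a(3*6, -10), 105) = -1*105 = -105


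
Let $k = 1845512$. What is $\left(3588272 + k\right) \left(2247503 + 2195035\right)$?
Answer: $24139791903792$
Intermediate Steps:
$\left(3588272 + k\right) \left(2247503 + 2195035\right) = \left(3588272 + 1845512\right) \left(2247503 + 2195035\right) = 5433784 \cdot 4442538 = 24139791903792$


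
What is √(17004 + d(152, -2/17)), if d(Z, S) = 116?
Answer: 4*√1070 ≈ 130.84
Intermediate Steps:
√(17004 + d(152, -2/17)) = √(17004 + 116) = √17120 = 4*√1070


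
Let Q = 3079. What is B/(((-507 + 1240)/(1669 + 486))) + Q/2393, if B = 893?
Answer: 4607382002/1754069 ≈ 2626.7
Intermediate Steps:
B/(((-507 + 1240)/(1669 + 486))) + Q/2393 = 893/(((-507 + 1240)/(1669 + 486))) + 3079/2393 = 893/((733/2155)) + 3079*(1/2393) = 893/((733*(1/2155))) + 3079/2393 = 893/(733/2155) + 3079/2393 = 893*(2155/733) + 3079/2393 = 1924415/733 + 3079/2393 = 4607382002/1754069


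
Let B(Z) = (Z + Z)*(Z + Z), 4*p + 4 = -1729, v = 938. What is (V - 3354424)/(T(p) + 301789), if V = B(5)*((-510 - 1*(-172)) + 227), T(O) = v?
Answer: -3365524/302727 ≈ -11.117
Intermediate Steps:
p = -1733/4 (p = -1 + (¼)*(-1729) = -1 - 1729/4 = -1733/4 ≈ -433.25)
T(O) = 938
B(Z) = 4*Z² (B(Z) = (2*Z)*(2*Z) = 4*Z²)
V = -11100 (V = (4*5²)*((-510 - 1*(-172)) + 227) = (4*25)*((-510 + 172) + 227) = 100*(-338 + 227) = 100*(-111) = -11100)
(V - 3354424)/(T(p) + 301789) = (-11100 - 3354424)/(938 + 301789) = -3365524/302727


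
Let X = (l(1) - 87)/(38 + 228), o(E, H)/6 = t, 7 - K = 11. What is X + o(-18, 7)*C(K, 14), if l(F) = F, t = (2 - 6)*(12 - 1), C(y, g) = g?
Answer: -491611/133 ≈ -3696.3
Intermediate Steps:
K = -4 (K = 7 - 1*11 = 7 - 11 = -4)
t = -44 (t = -4*11 = -44)
o(E, H) = -264 (o(E, H) = 6*(-44) = -264)
X = -43/133 (X = (1 - 87)/(38 + 228) = -86/266 = -86*1/266 = -43/133 ≈ -0.32331)
X + o(-18, 7)*C(K, 14) = -43/133 - 264*14 = -43/133 - 3696 = -491611/133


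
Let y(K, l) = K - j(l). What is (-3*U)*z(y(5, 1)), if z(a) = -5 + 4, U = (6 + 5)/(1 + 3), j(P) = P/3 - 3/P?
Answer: 33/4 ≈ 8.2500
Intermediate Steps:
j(P) = -3/P + P/3 (j(P) = P*(⅓) - 3/P = P/3 - 3/P = -3/P + P/3)
y(K, l) = K + 3/l - l/3 (y(K, l) = K - (-3/l + l/3) = K + (3/l - l/3) = K + 3/l - l/3)
U = 11/4 ≈ 2.7500
z(a) = -1
(-3*U)*z(y(5, 1)) = -3*11/4*(-1) = -33/4*(-1) = 33/4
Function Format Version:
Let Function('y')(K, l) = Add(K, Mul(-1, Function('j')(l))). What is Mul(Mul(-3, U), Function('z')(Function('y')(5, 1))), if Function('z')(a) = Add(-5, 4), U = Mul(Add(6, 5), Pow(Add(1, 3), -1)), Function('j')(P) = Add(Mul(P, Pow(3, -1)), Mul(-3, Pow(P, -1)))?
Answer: Rational(33, 4) ≈ 8.2500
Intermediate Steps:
Function('j')(P) = Add(Mul(-3, Pow(P, -1)), Mul(Rational(1, 3), P)) (Function('j')(P) = Add(Mul(P, Rational(1, 3)), Mul(-3, Pow(P, -1))) = Add(Mul(Rational(1, 3), P), Mul(-3, Pow(P, -1))) = Add(Mul(-3, Pow(P, -1)), Mul(Rational(1, 3), P)))
Function('y')(K, l) = Add(K, Mul(3, Pow(l, -1)), Mul(Rational(-1, 3), l)) (Function('y')(K, l) = Add(K, Mul(-1, Add(Mul(-3, Pow(l, -1)), Mul(Rational(1, 3), l)))) = Add(K, Add(Mul(3, Pow(l, -1)), Mul(Rational(-1, 3), l))) = Add(K, Mul(3, Pow(l, -1)), Mul(Rational(-1, 3), l)))
U = Rational(11, 4) (U = Mul(11, Pow(4, -1)) = Mul(11, Rational(1, 4)) = Rational(11, 4) ≈ 2.7500)
Function('z')(a) = -1
Mul(Mul(-3, U), Function('z')(Function('y')(5, 1))) = Mul(Mul(-3, Rational(11, 4)), -1) = Mul(Rational(-33, 4), -1) = Rational(33, 4)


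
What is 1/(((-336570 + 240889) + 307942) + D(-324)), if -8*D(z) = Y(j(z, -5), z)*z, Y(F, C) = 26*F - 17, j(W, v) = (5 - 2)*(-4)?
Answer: 2/397873 ≈ 5.0267e-6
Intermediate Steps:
j(W, v) = -12 (j(W, v) = 3*(-4) = -12)
Y(F, C) = -17 + 26*F
D(z) = 329*z/8 (D(z) = -(-17 + 26*(-12))*z/8 = -(-17 - 312)*z/8 = -(-329)*z/8 = 329*z/8)
1/(((-336570 + 240889) + 307942) + D(-324)) = 1/(((-336570 + 240889) + 307942) + (329/8)*(-324)) = 1/((-95681 + 307942) - 26649/2) = 1/(212261 - 26649/2) = 1/(397873/2) = 2/397873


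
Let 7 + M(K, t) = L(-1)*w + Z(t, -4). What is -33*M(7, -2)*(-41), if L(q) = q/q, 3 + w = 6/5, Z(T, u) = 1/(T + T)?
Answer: -244893/20 ≈ -12245.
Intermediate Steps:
Z(T, u) = 1/(2*T)
w = -9/5 (w = -3 + 6/5 = -9/5 ≈ -1.8000)
L(q) = 1
M(K, t) = -44/5 + 1/(2*t) (M(K, t) = -7 + (1*(-9/5) + 1/(2*t)) = -7 + (-9/5 + 1/(2*t)) = -44/5 + 1/(2*t))
-33*M(7, -2)*(-41) = -33*(5 - 88*(-2))/(10*(-2))*(-41) = -33*(-1)*(5 + 176)/(10*2)*(-41) = -33*(-1)*181/(10*2)*(-41) = -33*(-181/20)*(-41) = (5973/20)*(-41) = -244893/20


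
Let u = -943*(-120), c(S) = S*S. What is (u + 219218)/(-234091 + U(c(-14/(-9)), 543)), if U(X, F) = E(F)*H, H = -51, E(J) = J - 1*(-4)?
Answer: -166189/130994 ≈ -1.2687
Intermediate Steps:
E(J) = 4 + J (E(J) = J + 4 = 4 + J)
c(S) = S²
u = 113160
U(X, F) = -204 - 51*F (U(X, F) = (4 + F)*(-51) = -204 - 51*F)
(u + 219218)/(-234091 + U(c(-14/(-9)), 543)) = (113160 + 219218)/(-234091 + (-204 - 51*543)) = 332378/(-234091 + (-204 - 27693)) = 332378/(-234091 - 27897) = 332378/(-261988) = 332378*(-1/261988) = -166189/130994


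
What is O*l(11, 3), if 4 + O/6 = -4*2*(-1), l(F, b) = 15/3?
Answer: 120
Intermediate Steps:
l(F, b) = 5 (l(F, b) = 15*(1/3) = 5)
O = 24 (O = -24 + 6*(-4*2*(-1)) = -24 + 6*(-8*(-1)) = -24 + 6*8 = -24 + 48 = 24)
O*l(11, 3) = 24*5 = 120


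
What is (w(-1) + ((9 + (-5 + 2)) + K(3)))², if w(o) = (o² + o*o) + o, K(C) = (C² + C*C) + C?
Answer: 784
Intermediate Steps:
K(C) = C + 2*C² (K(C) = (C² + C²) + C = 2*C² + C = C + 2*C²)
w(o) = o + 2*o² (w(o) = (o² + o²) + o = 2*o² + o = o + 2*o²)
(w(-1) + ((9 + (-5 + 2)) + K(3)))² = (-(1 + 2*(-1)) + ((9 + (-5 + 2)) + 3*(1 + 2*3)))² = (-(1 - 2) + ((9 - 3) + 3*(1 + 6)))² = (-1*(-1) + (6 + 3*7))² = (1 + (6 + 21))² = (1 + 27)² = 28² = 784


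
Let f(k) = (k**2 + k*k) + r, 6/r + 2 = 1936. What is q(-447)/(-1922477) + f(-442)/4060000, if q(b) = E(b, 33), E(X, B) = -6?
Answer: 726400690565983/7547683151540000 ≈ 0.096242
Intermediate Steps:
q(b) = -6
r = 3/967 (r = 6/(-2 + 1936) = 6/1934 = 6*(1/1934) = 3/967 ≈ 0.0031024)
f(k) = 3/967 + 2*k**2 (f(k) = (k**2 + k*k) + 3/967 = (k**2 + k**2) + 3/967 = 2*k**2 + 3/967 = 3/967 + 2*k**2)
q(-447)/(-1922477) + f(-442)/4060000 = -6/(-1922477) + (3/967 + 2*(-442)**2)/4060000 = -6*(-1/1922477) + (3/967 + 2*195364)*(1/4060000) = 6/1922477 + (3/967 + 390728)*(1/4060000) = 6/1922477 + (377833979/967)*(1/4060000) = 6/1922477 + 377833979/3926020000 = 726400690565983/7547683151540000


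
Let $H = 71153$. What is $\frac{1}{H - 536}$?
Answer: $\frac{1}{70617} \approx 1.4161 \cdot 10^{-5}$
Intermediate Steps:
$\frac{1}{H - 536} = \frac{1}{71153 - 536} = \frac{1}{70617}$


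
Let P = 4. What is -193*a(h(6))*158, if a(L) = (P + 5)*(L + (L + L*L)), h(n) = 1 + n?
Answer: -17290098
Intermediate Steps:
a(L) = 9*L² + 18*L (a(L) = (4 + 5)*(L + (L + L*L)) = 9*(L + (L + L²)) = 9*(L² + 2*L) = 9*L² + 18*L)
-193*a(h(6))*158 = -1737*(1 + 6)*(2 + (1 + 6))*158 = -1737*7*(2 + 7)*158 = -1737*7*9*158 = -193*567*158 = -109431*158 = -17290098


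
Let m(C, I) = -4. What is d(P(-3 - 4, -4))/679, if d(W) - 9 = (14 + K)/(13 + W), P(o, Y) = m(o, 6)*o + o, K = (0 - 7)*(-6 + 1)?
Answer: 355/23086 ≈ 0.015377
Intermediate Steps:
K = 35 (K = -7*(-5) = 35)
P(o, Y) = -3*o (P(o, Y) = -4*o + o = -3*o)
d(W) = 9 + 49/(13 + W) (d(W) = 9 + (14 + 35)/(13 + W) = 9 + 49/(13 + W))
d(P(-3 - 4, -4))/679 = ((166 + 9*(-3*(-3 - 4)))/(13 - 3*(-3 - 4)))/679 = ((166 + 9*(-3*(-7)))/(13 - 3*(-7)))*(1/679) = ((166 + 9*21)/(13 + 21))*(1/679) = ((166 + 189)/34)*(1/679) = ((1/34)*355)*(1/679) = (355/34)*(1/679) = 355/23086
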